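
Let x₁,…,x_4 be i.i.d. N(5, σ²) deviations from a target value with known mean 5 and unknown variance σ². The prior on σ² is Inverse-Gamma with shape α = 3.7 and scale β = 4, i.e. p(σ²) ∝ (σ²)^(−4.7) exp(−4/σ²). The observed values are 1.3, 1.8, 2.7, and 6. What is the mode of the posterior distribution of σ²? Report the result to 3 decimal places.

Sum of squared deviations about the known mean: SS = (1.3−5)² + (1.8−5)² + (2.7−5)² + (6−5)² = 30.22.
The Normal likelihood contributes (σ²)^(−n/2) exp(−SS/(2σ²)), so the posterior is Inverse-Gamma(α + n/2, β + SS/2) = Inverse-Gamma(5.7, 19.11).
The mode of Inverse-Gamma(a, b) is b/(a+1) = 19.11/6.7 ≈ 2.852.

σ̂²_MAP = 2.852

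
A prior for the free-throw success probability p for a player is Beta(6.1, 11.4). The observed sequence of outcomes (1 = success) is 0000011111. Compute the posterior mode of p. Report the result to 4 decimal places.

Prior: Beta(6.1, 11.4).
Data: 5 successes in 10 trials (from the sequence). The binomial likelihood contributes p^5(1−p)^5, so the posterior is Beta(6.1+5, 11.4+5) = Beta(11.1, 16.4).
For Beta(a, b) with a, b > 1 the mode is (a−1)/(a+b−2) = 10.1/25.5 ≈ 0.3961.

p̂_MAP = 0.3961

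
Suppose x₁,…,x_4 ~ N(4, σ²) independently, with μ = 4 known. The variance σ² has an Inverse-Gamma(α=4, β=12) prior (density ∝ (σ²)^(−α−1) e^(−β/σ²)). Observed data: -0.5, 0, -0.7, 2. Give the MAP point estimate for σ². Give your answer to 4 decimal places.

σ̂²_MAP = 6.1671

Sum of squared deviations about the known mean: SS = (-0.5−4)² + (0−4)² + (-0.7−4)² + (2−4)² = 62.34.
The Normal likelihood contributes (σ²)^(−n/2) exp(−SS/(2σ²)), so the posterior is Inverse-Gamma(α + n/2, β + SS/2) = Inverse-Gamma(6, 43.17).
The mode of Inverse-Gamma(a, b) is b/(a+1) = 43.17/7 ≈ 6.1671.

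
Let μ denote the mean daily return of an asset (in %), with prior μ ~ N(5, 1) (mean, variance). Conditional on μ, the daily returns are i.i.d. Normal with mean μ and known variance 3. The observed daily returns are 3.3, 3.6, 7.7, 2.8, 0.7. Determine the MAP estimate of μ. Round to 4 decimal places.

n = 5; x̄ = (3.3 + 3.6 + 7.7 + 2.8 + 0.7)/5 = 18.1/5 = 3.62.
For a Normal prior and Normal likelihood with known variance, the posterior is Normal; its mode equals its mean, the precision-weighted average.
Prior precision 1/σ₀² = 1/1 = 1; data precision n/σ² = 5/3.
μ̂ = (1·5 + (5/3)·3.62) / (1 + 5/3) = (331/30)/(8/3) = 4.1375.

μ̂_MAP = 4.1375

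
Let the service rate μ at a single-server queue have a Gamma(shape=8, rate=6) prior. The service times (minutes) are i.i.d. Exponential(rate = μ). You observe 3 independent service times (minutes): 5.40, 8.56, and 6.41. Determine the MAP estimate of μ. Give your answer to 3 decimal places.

μ̂_MAP = 0.379

The Exponential(rate=μ) likelihood is ∝ μ^n e^(−μΣtᵢ). Here n = 3 and Σtᵢ = 5.40 + 8.56 + 6.41 = 20.37.
Posterior ∝ μ^7e^(−6μ) · μ^3e^(−20.37μ) = μ^10e^(−26.37μ), i.e. Gamma(11, 26.37).
Mode = (a−1)/b = 10/26.37 ≈ 0.379.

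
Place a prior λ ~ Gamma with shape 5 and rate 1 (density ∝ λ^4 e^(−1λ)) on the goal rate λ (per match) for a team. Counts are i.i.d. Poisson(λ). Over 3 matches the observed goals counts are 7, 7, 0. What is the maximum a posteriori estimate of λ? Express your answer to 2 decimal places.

Σxᵢ = 7+7+0 = 14, with n = 3.
Posterior ∝ λ^4e^(−1λ) · λ^14e^(−3λ) = λ^18e^(−4λ), i.e. Gamma(shape=19, rate=4).
The mode of a Gamma(a, b) with a ≥ 1 (shape–rate) is (a−1)/b = 18/4 ≈ 4.50.

λ̂_MAP = 4.50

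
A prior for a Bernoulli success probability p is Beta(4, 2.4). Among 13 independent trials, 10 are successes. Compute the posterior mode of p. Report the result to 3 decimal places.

Prior: Beta(4, 2.4).
Data: 10 successes in 13 trials. The binomial likelihood contributes p^10(1−p)^3, so the posterior is Beta(4+10, 2.4+3) = Beta(14, 5.4).
For Beta(a, b) with a, b > 1 the mode is (a−1)/(a+b−2) = 13/17.4 ≈ 0.747.

p̂_MAP = 0.747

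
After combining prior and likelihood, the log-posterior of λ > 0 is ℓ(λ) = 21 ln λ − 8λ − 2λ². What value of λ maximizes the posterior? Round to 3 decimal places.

λ̂_MAP = 1.500

ℓ'(λ) = 21/λ − 8 − 4λ. Setting this to zero and multiplying by λ: 4λ² + 8λ − 21 = 0.
λ = (−8 + √(8² + 4·4·21)) / (2·4) = (−8 + √400) / 8 = (−8 + 20)/8 = 3/2.
ℓ''(λ) = −21/λ² − 4 < 0, confirming a maximum.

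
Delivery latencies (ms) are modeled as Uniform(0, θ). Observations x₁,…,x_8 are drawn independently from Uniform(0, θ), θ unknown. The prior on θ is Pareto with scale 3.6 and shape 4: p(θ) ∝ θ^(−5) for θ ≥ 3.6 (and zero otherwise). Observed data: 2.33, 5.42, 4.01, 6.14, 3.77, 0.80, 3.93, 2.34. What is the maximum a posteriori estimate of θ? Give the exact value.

θ̂_MAP = 6.14

The Uniform(0, θ) likelihood is θ^(−n) for θ ≥ max(xᵢ), zero otherwise. Here max(xᵢ) = 6.14.
Posterior ∝ θ^(−5) · θ^(−8) = θ^(−13) on θ ≥ max(3.6, 6.14) = 6.14.
This density is strictly decreasing in θ, so the posterior mode lies at the lower boundary of the support.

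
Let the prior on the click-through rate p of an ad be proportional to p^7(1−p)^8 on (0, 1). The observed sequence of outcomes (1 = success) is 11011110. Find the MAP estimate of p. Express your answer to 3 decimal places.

The prior density ∝ p^7(1−p)^8 is the kernel of Beta(8, 9).
Data: 6 successes in 8 trials (from the sequence). The binomial likelihood contributes p^6(1−p)^2, so the posterior is Beta(8+6, 9+2) = Beta(14, 11).
For Beta(a, b) with a, b > 1 the mode is (a−1)/(a+b−2) = 13/23 ≈ 0.565.

p̂_MAP = 0.565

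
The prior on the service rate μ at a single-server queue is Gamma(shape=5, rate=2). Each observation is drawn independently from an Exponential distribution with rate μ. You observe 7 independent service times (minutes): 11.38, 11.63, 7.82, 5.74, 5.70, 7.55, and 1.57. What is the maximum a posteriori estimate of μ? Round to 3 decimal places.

The Exponential(rate=μ) likelihood is ∝ μ^n e^(−μΣtᵢ). Here n = 7 and Σtᵢ = 11.38 + 11.63 + 7.82 + 5.74 + 5.70 + 7.55 + 1.57 = 51.39.
Posterior ∝ μ^4e^(−2μ) · μ^7e^(−51.39μ) = μ^11e^(−53.39μ), i.e. Gamma(12, 53.39).
Mode = (a−1)/b = 11/53.39 ≈ 0.206.

μ̂_MAP = 0.206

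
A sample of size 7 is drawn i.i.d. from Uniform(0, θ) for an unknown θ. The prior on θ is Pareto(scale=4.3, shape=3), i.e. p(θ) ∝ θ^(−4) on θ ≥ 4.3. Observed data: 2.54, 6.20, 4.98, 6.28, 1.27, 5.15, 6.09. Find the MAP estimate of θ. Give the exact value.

The Uniform(0, θ) likelihood is θ^(−n) for θ ≥ max(xᵢ), zero otherwise. Here max(xᵢ) = 6.28.
Posterior ∝ θ^(−4) · θ^(−7) = θ^(−11) on θ ≥ max(4.3, 6.28) = 6.28.
This density is strictly decreasing in θ, so the posterior mode lies at the lower boundary of the support.

θ̂_MAP = 6.28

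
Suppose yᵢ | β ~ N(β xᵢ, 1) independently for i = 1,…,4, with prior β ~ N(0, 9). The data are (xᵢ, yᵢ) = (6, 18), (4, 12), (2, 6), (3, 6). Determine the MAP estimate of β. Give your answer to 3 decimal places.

β̂_MAP = 2.857

log p(β | y) = −Σ(yᵢ − βxᵢ)²/(2·1) − β²/(2·9) + const.
Setting the derivative to zero: Σxᵢ(yᵢ − βxᵢ)/1 − β/9 = 0, so β = Σxᵢyᵢ / (Σxᵢ² + σ²/τ²).
Σxᵢyᵢ = 6·18 + 4·12 + 2·6 + 3·6 = 186; Σxᵢ² = 65; σ²/τ² = 1/9.
β̂_MAP = 186 / (65 + 1/9) = 186/(586/9) = 837/293 ≈ 2.857.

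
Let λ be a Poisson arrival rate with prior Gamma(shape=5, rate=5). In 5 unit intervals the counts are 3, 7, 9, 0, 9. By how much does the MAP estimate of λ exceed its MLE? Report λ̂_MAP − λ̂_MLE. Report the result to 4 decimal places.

MAP − MLE = -2.4000

Σxᵢ = 28. Posterior is Gamma(33, 10); MAP = (33−1)/10 = 32/10 ≈ 3.20000.
MLE = x̄ = 28/5 ≈ 5.60000.
Difference = 32/10 − 28/5 = -12/5 ≈ -2.4000.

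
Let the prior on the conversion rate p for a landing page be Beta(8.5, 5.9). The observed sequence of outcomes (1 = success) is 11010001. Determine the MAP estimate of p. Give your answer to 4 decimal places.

p̂_MAP = 0.5637

Prior: Beta(8.5, 5.9).
Data: 4 successes in 8 trials (from the sequence). The binomial likelihood contributes p^4(1−p)^4, so the posterior is Beta(8.5+4, 5.9+4) = Beta(12.5, 9.9).
For Beta(a, b) with a, b > 1 the mode is (a−1)/(a+b−2) = 11.5/20.4 ≈ 0.5637.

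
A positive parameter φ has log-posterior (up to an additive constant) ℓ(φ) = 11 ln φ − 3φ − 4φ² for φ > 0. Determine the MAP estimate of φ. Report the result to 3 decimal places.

ℓ'(φ) = 11/φ − 3 − 8φ. Setting this to zero and multiplying by φ: 8φ² + 3φ − 11 = 0.
φ = (−3 + √(3² + 4·8·11)) / (2·8) = (−3 + √361) / 16 = (−3 + 19)/16 = 1.
ℓ''(φ) = −11/φ² − 8 < 0, confirming a maximum.

φ̂_MAP = 1.000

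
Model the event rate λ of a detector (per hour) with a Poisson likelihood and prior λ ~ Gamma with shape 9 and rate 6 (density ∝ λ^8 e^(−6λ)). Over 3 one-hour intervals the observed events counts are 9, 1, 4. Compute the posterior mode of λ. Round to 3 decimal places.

λ̂_MAP = 2.444

Σxᵢ = 9+1+4 = 14, with n = 3.
Posterior ∝ λ^8e^(−6λ) · λ^14e^(−3λ) = λ^22e^(−9λ), i.e. Gamma(shape=23, rate=9).
The mode of a Gamma(a, b) with a ≥ 1 (shape–rate) is (a−1)/b = 22/9 ≈ 2.444.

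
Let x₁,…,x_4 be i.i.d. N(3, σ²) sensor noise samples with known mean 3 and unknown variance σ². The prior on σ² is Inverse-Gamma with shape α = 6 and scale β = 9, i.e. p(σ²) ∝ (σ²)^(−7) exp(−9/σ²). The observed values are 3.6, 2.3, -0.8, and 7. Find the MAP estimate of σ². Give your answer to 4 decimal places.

Sum of squared deviations about the known mean: SS = (3.6−3)² + (2.3−3)² + (-0.8−3)² + (7−3)² = 31.29.
The Normal likelihood contributes (σ²)^(−n/2) exp(−SS/(2σ²)), so the posterior is Inverse-Gamma(α + n/2, β + SS/2) = Inverse-Gamma(8, 24.645).
The mode of Inverse-Gamma(a, b) is b/(a+1) = 24.645/9 ≈ 2.7383.

σ̂²_MAP = 2.7383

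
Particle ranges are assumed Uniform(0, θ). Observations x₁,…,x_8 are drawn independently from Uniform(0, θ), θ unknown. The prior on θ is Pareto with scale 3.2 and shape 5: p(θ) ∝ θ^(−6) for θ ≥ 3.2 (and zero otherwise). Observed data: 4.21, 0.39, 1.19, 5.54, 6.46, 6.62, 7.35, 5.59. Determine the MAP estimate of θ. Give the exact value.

The Uniform(0, θ) likelihood is θ^(−n) for θ ≥ max(xᵢ), zero otherwise. Here max(xᵢ) = 7.35.
Posterior ∝ θ^(−6) · θ^(−8) = θ^(−14) on θ ≥ max(3.2, 7.35) = 7.35.
This density is strictly decreasing in θ, so the posterior mode lies at the lower boundary of the support.

θ̂_MAP = 7.35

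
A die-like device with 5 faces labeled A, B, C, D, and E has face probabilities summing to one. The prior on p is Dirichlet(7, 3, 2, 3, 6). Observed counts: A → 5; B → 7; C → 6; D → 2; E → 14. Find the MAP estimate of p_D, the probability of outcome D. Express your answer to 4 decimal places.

The posterior is Dirichlet(αᵢ + nᵢ) = Dirichlet(12, 10, 8, 5, 20).
For a Dirichlet(a₁,…,a_K) with all aᵢ > 1, the mode has j-th component (aⱼ − 1)/(Σaᵢ − K).
Here Σaᵢ = 55 and K = 5, so p_D = (5 − 1)/(55 − 5) = 4/50 ≈ 0.0800.

MAP estimate of p_D = 0.0800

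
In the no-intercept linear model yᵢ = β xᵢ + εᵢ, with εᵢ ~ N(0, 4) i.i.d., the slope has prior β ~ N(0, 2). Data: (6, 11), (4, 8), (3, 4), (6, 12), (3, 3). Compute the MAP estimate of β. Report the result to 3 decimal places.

β̂_MAP = 1.769

log p(β | y) = −Σ(yᵢ − βxᵢ)²/(2·4) − β²/(2·2) + const.
Setting the derivative to zero: Σxᵢ(yᵢ − βxᵢ)/4 − β/2 = 0, so β = Σxᵢyᵢ / (Σxᵢ² + σ²/τ²).
Σxᵢyᵢ = 6·11 + 4·8 + 3·4 + 6·12 + 3·3 = 191; Σxᵢ² = 106; σ²/τ² = 2.
β̂_MAP = 191 / (106 + 2) = 191/108 ≈ 1.769.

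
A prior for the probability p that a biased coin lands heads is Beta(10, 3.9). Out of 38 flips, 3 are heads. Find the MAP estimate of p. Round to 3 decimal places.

Prior: Beta(10, 3.9).
Data: 3 successes in 38 trials. The binomial likelihood contributes p^3(1−p)^35, so the posterior is Beta(10+3, 3.9+35) = Beta(13, 38.9).
For Beta(a, b) with a, b > 1 the mode is (a−1)/(a+b−2) = 12/49.9 ≈ 0.240.

p̂_MAP = 0.240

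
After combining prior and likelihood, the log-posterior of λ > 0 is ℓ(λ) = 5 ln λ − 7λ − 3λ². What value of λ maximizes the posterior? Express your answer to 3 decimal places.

λ̂_MAP = 0.500

ℓ'(λ) = 5/λ − 7 − 6λ. Setting this to zero and multiplying by λ: 6λ² + 7λ − 5 = 0.
λ = (−7 + √(7² + 4·6·5)) / (2·6) = (−7 + √169) / 12 = (−7 + 13)/12 = 1/2.
ℓ''(λ) = −5/λ² − 6 < 0, confirming a maximum.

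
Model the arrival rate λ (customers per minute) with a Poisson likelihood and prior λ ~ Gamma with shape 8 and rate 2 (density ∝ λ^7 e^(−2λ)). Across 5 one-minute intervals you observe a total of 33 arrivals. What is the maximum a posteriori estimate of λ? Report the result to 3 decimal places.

λ̂_MAP = 5.714

Σxᵢ = 33, n = 5.
Posterior ∝ λ^7e^(−2λ) · λ^33e^(−5λ) = λ^40e^(−7λ), i.e. Gamma(shape=41, rate=7).
The mode of a Gamma(a, b) with a ≥ 1 (shape–rate) is (a−1)/b = 40/7 ≈ 5.714.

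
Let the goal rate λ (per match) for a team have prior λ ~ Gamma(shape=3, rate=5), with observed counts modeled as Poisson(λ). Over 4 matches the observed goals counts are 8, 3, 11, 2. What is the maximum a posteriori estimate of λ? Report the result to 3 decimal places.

λ̂_MAP = 2.889

Σxᵢ = 8+3+11+2 = 24, with n = 4.
Posterior ∝ λ^2e^(−5λ) · λ^24e^(−4λ) = λ^26e^(−9λ), i.e. Gamma(shape=27, rate=9).
The mode of a Gamma(a, b) with a ≥ 1 (shape–rate) is (a−1)/b = 26/9 ≈ 2.889.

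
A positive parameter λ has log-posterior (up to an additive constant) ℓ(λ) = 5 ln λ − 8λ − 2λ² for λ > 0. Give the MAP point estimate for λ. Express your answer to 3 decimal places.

λ̂_MAP = 0.500

ℓ'(λ) = 5/λ − 8 − 4λ. Setting this to zero and multiplying by λ: 4λ² + 8λ − 5 = 0.
λ = (−8 + √(8² + 4·4·5)) / (2·4) = (−8 + √144) / 8 = (−8 + 12)/8 = 1/2.
ℓ''(λ) = −5/λ² − 4 < 0, confirming a maximum.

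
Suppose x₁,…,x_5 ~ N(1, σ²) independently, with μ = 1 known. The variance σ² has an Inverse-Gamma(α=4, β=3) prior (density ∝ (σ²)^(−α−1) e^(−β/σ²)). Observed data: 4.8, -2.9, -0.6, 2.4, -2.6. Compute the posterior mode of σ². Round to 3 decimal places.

σ̂²_MAP = 3.542

Sum of squared deviations about the known mean: SS = (4.8−1)² + (-2.9−1)² + (-0.6−1)² + (2.4−1)² + (-2.6−1)² = 47.13.
The Normal likelihood contributes (σ²)^(−n/2) exp(−SS/(2σ²)), so the posterior is Inverse-Gamma(α + n/2, β + SS/2) = Inverse-Gamma(6.5, 26.565).
The mode of Inverse-Gamma(a, b) is b/(a+1) = 26.565/7.5 ≈ 3.542.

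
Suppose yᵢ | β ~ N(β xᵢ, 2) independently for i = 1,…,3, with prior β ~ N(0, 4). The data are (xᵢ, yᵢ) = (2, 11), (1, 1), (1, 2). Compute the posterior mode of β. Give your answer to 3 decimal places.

log p(β | y) = −Σ(yᵢ − βxᵢ)²/(2·2) − β²/(2·4) + const.
Setting the derivative to zero: Σxᵢ(yᵢ − βxᵢ)/2 − β/4 = 0, so β = Σxᵢyᵢ / (Σxᵢ² + σ²/τ²).
Σxᵢyᵢ = 2·11 + 1·1 + 1·2 = 25; Σxᵢ² = 6; σ²/τ² = 0.5.
β̂_MAP = 25 / (6 + 0.5) = 25/6.5 ≈ 3.846.

β̂_MAP = 3.846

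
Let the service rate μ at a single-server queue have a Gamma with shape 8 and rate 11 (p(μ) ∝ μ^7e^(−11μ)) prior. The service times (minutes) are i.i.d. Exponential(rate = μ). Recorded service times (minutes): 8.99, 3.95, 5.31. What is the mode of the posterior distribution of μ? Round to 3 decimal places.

The Exponential(rate=μ) likelihood is ∝ μ^n e^(−μΣtᵢ). Here n = 3 and Σtᵢ = 8.99 + 3.95 + 5.31 = 18.25.
Posterior ∝ μ^7e^(−11μ) · μ^3e^(−18.25μ) = μ^10e^(−29.25μ), i.e. Gamma(11, 29.25).
Mode = (a−1)/b = 10/29.25 ≈ 0.342.

μ̂_MAP = 0.342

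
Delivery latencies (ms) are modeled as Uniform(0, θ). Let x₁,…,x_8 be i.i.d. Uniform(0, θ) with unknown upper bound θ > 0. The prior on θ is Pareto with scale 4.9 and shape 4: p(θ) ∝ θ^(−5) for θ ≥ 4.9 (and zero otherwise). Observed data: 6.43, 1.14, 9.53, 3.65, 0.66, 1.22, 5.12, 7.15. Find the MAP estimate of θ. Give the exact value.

The Uniform(0, θ) likelihood is θ^(−n) for θ ≥ max(xᵢ), zero otherwise. Here max(xᵢ) = 9.53.
Posterior ∝ θ^(−5) · θ^(−8) = θ^(−13) on θ ≥ max(4.9, 9.53) = 9.53.
This density is strictly decreasing in θ, so the posterior mode lies at the lower boundary of the support.

θ̂_MAP = 9.53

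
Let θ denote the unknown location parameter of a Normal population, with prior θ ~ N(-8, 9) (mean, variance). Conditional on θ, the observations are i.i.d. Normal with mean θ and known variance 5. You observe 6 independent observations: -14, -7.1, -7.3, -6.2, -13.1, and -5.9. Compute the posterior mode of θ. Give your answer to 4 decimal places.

θ̂_MAP = -8.8542

n = 6; x̄ = ((-14) + (-7.1) + (-7.3) + (-6.2) + (-13.1) + (-5.9))/6 = -53.6/6 = -134/15 ≈ -8.9333.
For a Normal prior and Normal likelihood with known variance, the posterior is Normal; its mode equals its mean, the precision-weighted average.
Prior precision 1/σ₀² = 1/9; data precision n/σ² = 6/5 = 1.2.
θ̂ = ((1/9)·(-8) + 1.2·(-134/15)) / (1/9 + 1.2) = (-2612/225)/(59/45) = -2612/295 ≈ -8.8542.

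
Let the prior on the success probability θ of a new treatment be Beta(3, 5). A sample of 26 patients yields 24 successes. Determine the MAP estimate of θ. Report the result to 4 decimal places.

θ̂_MAP = 0.8125

Prior: Beta(3, 5).
Data: 24 successes in 26 trials. The binomial likelihood contributes θ^24(1−θ)^2, so the posterior is Beta(3+24, 5+2) = Beta(27, 7).
For Beta(a, b) with a, b > 1 the mode is (a−1)/(a+b−2) = 26/32 ≈ 0.8125.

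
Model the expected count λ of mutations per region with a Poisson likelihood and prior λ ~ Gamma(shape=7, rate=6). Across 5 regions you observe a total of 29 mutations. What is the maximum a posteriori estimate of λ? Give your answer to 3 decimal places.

λ̂_MAP = 3.182

Σxᵢ = 29, n = 5.
Posterior ∝ λ^6e^(−6λ) · λ^29e^(−5λ) = λ^35e^(−11λ), i.e. Gamma(shape=36, rate=11).
The mode of a Gamma(a, b) with a ≥ 1 (shape–rate) is (a−1)/b = 35/11 ≈ 3.182.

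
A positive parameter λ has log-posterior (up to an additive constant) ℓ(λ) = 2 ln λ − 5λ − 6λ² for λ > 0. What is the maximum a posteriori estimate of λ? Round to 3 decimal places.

λ̂_MAP = 0.250

ℓ'(λ) = 2/λ − 5 − 12λ. Setting this to zero and multiplying by λ: 12λ² + 5λ − 2 = 0.
λ = (−5 + √(5² + 4·12·2)) / (2·12) = (−5 + √121) / 24 = (−5 + 11)/24 = 1/4.
ℓ''(λ) = −2/λ² − 12 < 0, confirming a maximum.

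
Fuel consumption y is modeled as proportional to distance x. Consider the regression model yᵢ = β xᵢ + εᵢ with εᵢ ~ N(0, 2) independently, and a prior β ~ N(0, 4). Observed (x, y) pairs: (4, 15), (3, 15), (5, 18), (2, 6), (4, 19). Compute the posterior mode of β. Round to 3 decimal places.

β̂_MAP = 4.014

log p(β | y) = −Σ(yᵢ − βxᵢ)²/(2·2) − β²/(2·4) + const.
Setting the derivative to zero: Σxᵢ(yᵢ − βxᵢ)/2 − β/4 = 0, so β = Σxᵢyᵢ / (Σxᵢ² + σ²/τ²).
Σxᵢyᵢ = 4·15 + 3·15 + 5·18 + 2·6 + 4·19 = 283; Σxᵢ² = 70; σ²/τ² = 0.5.
β̂_MAP = 283 / (70 + 0.5) = 283/70.5 ≈ 4.014.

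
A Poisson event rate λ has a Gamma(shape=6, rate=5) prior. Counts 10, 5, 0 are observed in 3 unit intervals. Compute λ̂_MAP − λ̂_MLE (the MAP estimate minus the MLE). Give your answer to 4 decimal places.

Σxᵢ = 15. Posterior is Gamma(21, 8); MAP = (21−1)/8 = 20/8 ≈ 2.50000.
MLE = x̄ = 15/3 ≈ 5.00000.
Difference = 20/8 − 15/3 = -5/2 ≈ -2.5000.

MAP − MLE = -2.5000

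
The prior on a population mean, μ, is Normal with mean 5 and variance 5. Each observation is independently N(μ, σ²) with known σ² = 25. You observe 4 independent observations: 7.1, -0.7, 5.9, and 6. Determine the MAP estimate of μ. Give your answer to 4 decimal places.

μ̂_MAP = 4.8111

n = 4; x̄ = (7.1 + (-0.7) + 5.9 + 6)/4 = 18.3/4 = 4.575.
For a Normal prior and Normal likelihood with known variance, the posterior is Normal; its mode equals its mean, the precision-weighted average.
Prior precision 1/σ₀² = 1/5 = 0.2; data precision n/σ² = 4/25 = 0.16.
μ̂ = (0.2·5 + 0.16·4.575) / (0.2 + 0.16) = 1.732/0.36 = 433/90 ≈ 4.8111.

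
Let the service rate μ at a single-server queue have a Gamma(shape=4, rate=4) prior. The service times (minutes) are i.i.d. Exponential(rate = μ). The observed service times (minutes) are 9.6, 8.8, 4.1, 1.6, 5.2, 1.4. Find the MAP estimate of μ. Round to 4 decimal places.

μ̂_MAP = 0.2594

The Exponential(rate=μ) likelihood is ∝ μ^n e^(−μΣtᵢ). Here n = 6 and Σtᵢ = 9.6 + 8.8 + 4.1 + 1.6 + 5.2 + 1.4 = 30.7.
Posterior ∝ μ^3e^(−4μ) · μ^6e^(−30.7μ) = μ^9e^(−34.7μ), i.e. Gamma(10, 34.7).
Mode = (a−1)/b = 9/34.7 ≈ 0.2594.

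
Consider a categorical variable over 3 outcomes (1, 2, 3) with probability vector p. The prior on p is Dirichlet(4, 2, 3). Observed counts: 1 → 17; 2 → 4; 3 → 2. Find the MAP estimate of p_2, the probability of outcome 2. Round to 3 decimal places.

The posterior is Dirichlet(αᵢ + nᵢ) = Dirichlet(21, 6, 5).
For a Dirichlet(a₁,…,a_K) with all aᵢ > 1, the mode has j-th component (aⱼ − 1)/(Σaᵢ − K).
Here Σaᵢ = 32 and K = 3, so p_2 = (6 − 1)/(32 − 3) = 5/29 ≈ 0.172.

MAP estimate: 0.172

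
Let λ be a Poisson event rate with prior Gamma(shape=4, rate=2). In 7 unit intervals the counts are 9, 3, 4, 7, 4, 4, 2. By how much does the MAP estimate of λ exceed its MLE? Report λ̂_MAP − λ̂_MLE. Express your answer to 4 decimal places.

Σxᵢ = 33. Posterior is Gamma(37, 9); MAP = (37−1)/9 = 36/9 ≈ 4.00000.
MLE = x̄ = 33/7 ≈ 4.71429.
Difference = 36/9 − 33/7 = -5/7 ≈ -0.7143.

MAP − MLE = -0.7143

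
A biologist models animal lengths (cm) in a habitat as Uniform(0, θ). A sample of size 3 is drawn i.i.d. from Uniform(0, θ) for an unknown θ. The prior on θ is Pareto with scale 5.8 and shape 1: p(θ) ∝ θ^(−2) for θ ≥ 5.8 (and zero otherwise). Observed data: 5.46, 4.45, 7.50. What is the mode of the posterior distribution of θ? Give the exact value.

θ̂_MAP = 7.50

The Uniform(0, θ) likelihood is θ^(−n) for θ ≥ max(xᵢ), zero otherwise. Here max(xᵢ) = 7.50.
Posterior ∝ θ^(−2) · θ^(−3) = θ^(−5) on θ ≥ max(5.8, 7.50) = 7.50.
This density is strictly decreasing in θ, so the posterior mode lies at the lower boundary of the support.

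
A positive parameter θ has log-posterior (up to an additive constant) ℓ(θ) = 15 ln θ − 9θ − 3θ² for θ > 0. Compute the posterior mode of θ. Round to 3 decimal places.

ℓ'(θ) = 15/θ − 9 − 6θ. Setting this to zero and multiplying by θ: 6θ² + 9θ − 15 = 0.
θ = (−9 + √(9² + 4·6·15)) / (2·6) = (−9 + √441) / 12 = (−9 + 21)/12 = 1.
ℓ''(θ) = −15/θ² − 6 < 0, confirming a maximum.

θ̂_MAP = 1.000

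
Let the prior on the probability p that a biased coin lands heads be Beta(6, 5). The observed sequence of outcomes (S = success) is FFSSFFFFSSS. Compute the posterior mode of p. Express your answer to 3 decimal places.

Prior: Beta(6, 5).
Data: 5 successes in 11 trials (from the sequence). The binomial likelihood contributes p^5(1−p)^6, so the posterior is Beta(6+5, 5+6) = Beta(11, 11).
For Beta(a, b) with a, b > 1 the mode is (a−1)/(a+b−2) = 10/20 ≈ 0.500.

p̂_MAP = 0.500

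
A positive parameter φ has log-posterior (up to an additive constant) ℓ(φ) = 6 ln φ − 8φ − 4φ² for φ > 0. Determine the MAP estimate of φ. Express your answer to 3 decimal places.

φ̂_MAP = 0.500

ℓ'(φ) = 6/φ − 8 − 8φ. Setting this to zero and multiplying by φ: 8φ² + 8φ − 6 = 0.
φ = (−8 + √(8² + 4·8·6)) / (2·8) = (−8 + √256) / 16 = (−8 + 16)/16 = 1/2.
ℓ''(φ) = −6/φ² − 8 < 0, confirming a maximum.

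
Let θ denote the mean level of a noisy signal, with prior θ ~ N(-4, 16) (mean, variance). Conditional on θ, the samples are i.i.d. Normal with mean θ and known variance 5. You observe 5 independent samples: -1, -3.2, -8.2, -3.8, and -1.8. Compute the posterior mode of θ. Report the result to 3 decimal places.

n = 5; x̄ = ((-1) + (-3.2) + (-8.2) + (-3.8) + (-1.8))/5 = -18/5 = -3.6.
For a Normal prior and Normal likelihood with known variance, the posterior is Normal; its mode equals its mean, the precision-weighted average.
Prior precision 1/σ₀² = 1/16 = 0.0625; data precision n/σ² = 5/5 = 1.
θ̂ = (0.0625·(-4) + 1·(-3.6)) / (0.0625 + 1) = (-3.85)/1.0625 = -308/85 ≈ -3.624.

θ̂_MAP = -3.624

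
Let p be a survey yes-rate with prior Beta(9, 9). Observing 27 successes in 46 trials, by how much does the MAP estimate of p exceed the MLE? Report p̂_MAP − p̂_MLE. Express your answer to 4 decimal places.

MAP − MLE = -0.0224

Posterior is Beta(36, 28); MAP = (36−1)/(64−2) = 35/62 ≈ 0.56452.
MLE ignores the prior: p̂_MLE = k/n = 27/46 ≈ 0.58696.
Difference = 35/62 − 27/46 = -16/713 ≈ -0.0224.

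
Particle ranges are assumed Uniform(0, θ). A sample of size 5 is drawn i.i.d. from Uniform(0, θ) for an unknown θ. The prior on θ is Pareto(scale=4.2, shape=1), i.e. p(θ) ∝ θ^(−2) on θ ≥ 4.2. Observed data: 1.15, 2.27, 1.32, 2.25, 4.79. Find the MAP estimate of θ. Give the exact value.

The Uniform(0, θ) likelihood is θ^(−n) for θ ≥ max(xᵢ), zero otherwise. Here max(xᵢ) = 4.79.
Posterior ∝ θ^(−2) · θ^(−5) = θ^(−7) on θ ≥ max(4.2, 4.79) = 4.79.
This density is strictly decreasing in θ, so the posterior mode lies at the lower boundary of the support.

θ̂_MAP = 4.79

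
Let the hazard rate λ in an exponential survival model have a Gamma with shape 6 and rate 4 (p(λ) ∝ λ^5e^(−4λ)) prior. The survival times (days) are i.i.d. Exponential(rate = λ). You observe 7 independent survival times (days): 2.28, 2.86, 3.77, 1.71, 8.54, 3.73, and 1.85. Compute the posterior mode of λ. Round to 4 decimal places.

The Exponential(rate=λ) likelihood is ∝ λ^n e^(−λΣtᵢ). Here n = 7 and Σtᵢ = 2.28 + 2.86 + 3.77 + 1.71 + 8.54 + 3.73 + 1.85 = 24.74.
Posterior ∝ λ^5e^(−4λ) · λ^7e^(−24.74λ) = λ^12e^(−28.74λ), i.e. Gamma(13, 28.74).
Mode = (a−1)/b = 12/28.74 ≈ 0.4175.

λ̂_MAP = 0.4175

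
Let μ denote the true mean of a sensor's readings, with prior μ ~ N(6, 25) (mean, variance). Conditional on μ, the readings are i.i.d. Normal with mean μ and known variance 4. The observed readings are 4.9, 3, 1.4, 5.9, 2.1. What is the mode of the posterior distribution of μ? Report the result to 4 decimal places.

n = 5; x̄ = (4.9 + 3 + 1.4 + 5.9 + 2.1)/5 = 17.3/5 = 3.46.
For a Normal prior and Normal likelihood with known variance, the posterior is Normal; its mode equals its mean, the precision-weighted average.
Prior precision 1/σ₀² = 1/25 = 0.04; data precision n/σ² = 5/4 = 1.25.
μ̂ = (0.04·6 + 1.25·3.46) / (0.04 + 1.25) = 4.565/1.29 = 913/258 ≈ 3.5388.

μ̂_MAP = 3.5388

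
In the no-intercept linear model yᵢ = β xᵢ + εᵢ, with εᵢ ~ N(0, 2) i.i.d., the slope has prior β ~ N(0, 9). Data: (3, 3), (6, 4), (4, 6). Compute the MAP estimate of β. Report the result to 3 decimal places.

log p(β | y) = −Σ(yᵢ − βxᵢ)²/(2·2) − β²/(2·9) + const.
Setting the derivative to zero: Σxᵢ(yᵢ − βxᵢ)/2 − β/9 = 0, so β = Σxᵢyᵢ / (Σxᵢ² + σ²/τ²).
Σxᵢyᵢ = 3·3 + 6·4 + 4·6 = 57; Σxᵢ² = 61; σ²/τ² = 2/9.
β̂_MAP = 57 / (61 + 2/9) = 57/(551/9) = 27/29 ≈ 0.931.

β̂_MAP = 0.931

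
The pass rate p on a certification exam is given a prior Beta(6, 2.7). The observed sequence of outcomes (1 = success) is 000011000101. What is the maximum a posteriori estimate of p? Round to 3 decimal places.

p̂_MAP = 0.481

Prior: Beta(6, 2.7).
Data: 4 successes in 12 trials (from the sequence). The binomial likelihood contributes p^4(1−p)^8, so the posterior is Beta(6+4, 2.7+8) = Beta(10, 10.7).
For Beta(a, b) with a, b > 1 the mode is (a−1)/(a+b−2) = 9/18.7 ≈ 0.481.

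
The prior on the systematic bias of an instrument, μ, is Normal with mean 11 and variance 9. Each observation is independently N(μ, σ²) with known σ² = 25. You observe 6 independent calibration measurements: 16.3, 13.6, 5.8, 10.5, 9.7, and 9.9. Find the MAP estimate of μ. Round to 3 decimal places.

μ̂_MAP = 10.977

n = 6; x̄ = (16.3 + 13.6 + 5.8 + 10.5 + 9.7 + 9.9)/6 = 65.8/6 = 329/30 ≈ 10.9667.
For a Normal prior and Normal likelihood with known variance, the posterior is Normal; its mode equals its mean, the precision-weighted average.
Prior precision 1/σ₀² = 1/9; data precision n/σ² = 6/25 = 0.24.
μ̂ = ((1/9)·11 + 0.24·(329/30)) / (1/9 + 0.24) = (4336/1125)/(79/225) = 4336/395 ≈ 10.977.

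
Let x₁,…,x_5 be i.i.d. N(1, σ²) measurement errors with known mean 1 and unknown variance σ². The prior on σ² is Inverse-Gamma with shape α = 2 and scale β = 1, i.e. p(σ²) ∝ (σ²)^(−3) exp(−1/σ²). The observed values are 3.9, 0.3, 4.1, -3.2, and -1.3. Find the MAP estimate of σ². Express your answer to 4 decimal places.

Sum of squared deviations about the known mean: SS = (3.9−1)² + (0.3−1)² + (4.1−1)² + (-3.2−1)² + (-1.3−1)² = 41.44.
The Normal likelihood contributes (σ²)^(−n/2) exp(−SS/(2σ²)), so the posterior is Inverse-Gamma(α + n/2, β + SS/2) = Inverse-Gamma(4.5, 21.72).
The mode of Inverse-Gamma(a, b) is b/(a+1) = 21.72/5.5 ≈ 3.9491.

σ̂²_MAP = 3.9491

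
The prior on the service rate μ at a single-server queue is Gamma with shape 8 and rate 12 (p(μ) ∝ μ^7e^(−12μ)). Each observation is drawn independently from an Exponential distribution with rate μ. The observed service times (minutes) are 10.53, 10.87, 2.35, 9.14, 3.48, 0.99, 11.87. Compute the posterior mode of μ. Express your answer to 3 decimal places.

The Exponential(rate=μ) likelihood is ∝ μ^n e^(−μΣtᵢ). Here n = 7 and Σtᵢ = 10.53 + 10.87 + 2.35 + 9.14 + 3.48 + 0.99 + 11.87 = 49.23.
Posterior ∝ μ^7e^(−12μ) · μ^7e^(−49.23μ) = μ^14e^(−61.23μ), i.e. Gamma(15, 61.23).
Mode = (a−1)/b = 14/61.23 ≈ 0.229.

μ̂_MAP = 0.229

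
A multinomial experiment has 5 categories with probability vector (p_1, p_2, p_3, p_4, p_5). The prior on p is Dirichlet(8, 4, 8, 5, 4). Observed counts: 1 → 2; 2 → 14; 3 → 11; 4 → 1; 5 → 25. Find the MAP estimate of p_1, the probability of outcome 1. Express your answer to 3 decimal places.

The posterior is Dirichlet(αᵢ + nᵢ) = Dirichlet(10, 18, 19, 6, 29).
For a Dirichlet(a₁,…,a_K) with all aᵢ > 1, the mode has j-th component (aⱼ − 1)/(Σaᵢ − K).
Here Σaᵢ = 82 and K = 5, so p_1 = (10 − 1)/(82 − 5) = 9/77 ≈ 0.117.

MAP estimate: 0.117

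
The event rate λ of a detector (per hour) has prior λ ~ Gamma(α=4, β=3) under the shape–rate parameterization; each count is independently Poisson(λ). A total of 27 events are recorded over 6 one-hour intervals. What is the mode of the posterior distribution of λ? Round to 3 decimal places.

λ̂_MAP = 3.333

Σxᵢ = 27, n = 6.
Posterior ∝ λ^3e^(−3λ) · λ^27e^(−6λ) = λ^30e^(−9λ), i.e. Gamma(shape=31, rate=9).
The mode of a Gamma(a, b) with a ≥ 1 (shape–rate) is (a−1)/b = 30/9 ≈ 3.333.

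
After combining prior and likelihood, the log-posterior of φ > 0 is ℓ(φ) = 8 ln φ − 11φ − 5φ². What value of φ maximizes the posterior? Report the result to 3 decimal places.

ℓ'(φ) = 8/φ − 11 − 10φ. Setting this to zero and multiplying by φ: 10φ² + 11φ − 8 = 0.
φ = (−11 + √(11² + 4·10·8)) / (2·10) = (−11 + √441) / 20 = (−11 + 21)/20 = 1/2.
ℓ''(φ) = −8/φ² − 10 < 0, confirming a maximum.

φ̂_MAP = 0.500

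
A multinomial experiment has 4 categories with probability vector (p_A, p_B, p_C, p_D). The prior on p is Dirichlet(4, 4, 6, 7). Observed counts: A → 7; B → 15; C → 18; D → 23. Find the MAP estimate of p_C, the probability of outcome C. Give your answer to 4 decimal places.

MAP estimate of p_C = 0.2875

The posterior is Dirichlet(αᵢ + nᵢ) = Dirichlet(11, 19, 24, 30).
For a Dirichlet(a₁,…,a_K) with all aᵢ > 1, the mode has j-th component (aⱼ − 1)/(Σaᵢ − K).
Here Σaᵢ = 84 and K = 4, so p_C = (24 − 1)/(84 − 4) = 23/80 ≈ 0.2875.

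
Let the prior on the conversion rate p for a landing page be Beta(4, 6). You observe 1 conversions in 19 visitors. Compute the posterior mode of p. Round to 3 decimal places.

Prior: Beta(4, 6).
Data: 1 success in 19 trials. The binomial likelihood contributes p(1−p)^18, so the posterior is Beta(4+1, 6+18) = Beta(5, 24).
For Beta(a, b) with a, b > 1 the mode is (a−1)/(a+b−2) = 4/27 ≈ 0.148.

p̂_MAP = 0.148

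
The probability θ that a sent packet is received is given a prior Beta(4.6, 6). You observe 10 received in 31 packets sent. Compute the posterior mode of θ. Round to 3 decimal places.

θ̂_MAP = 0.343

Prior: Beta(4.6, 6).
Data: 10 successes in 31 trials. The binomial likelihood contributes θ^10(1−θ)^21, so the posterior is Beta(4.6+10, 6+21) = Beta(14.6, 27).
For Beta(a, b) with a, b > 1 the mode is (a−1)/(a+b−2) = 13.6/39.6 ≈ 0.343.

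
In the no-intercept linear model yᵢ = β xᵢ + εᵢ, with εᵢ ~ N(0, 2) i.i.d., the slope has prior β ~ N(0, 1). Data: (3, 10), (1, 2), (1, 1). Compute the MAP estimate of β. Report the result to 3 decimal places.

β̂_MAP = 2.538

log p(β | y) = −Σ(yᵢ − βxᵢ)²/(2·2) − β²/(2·1) + const.
Setting the derivative to zero: Σxᵢ(yᵢ − βxᵢ)/2 − β/1 = 0, so β = Σxᵢyᵢ / (Σxᵢ² + σ²/τ²).
Σxᵢyᵢ = 3·10 + 1·2 + 1·1 = 33; Σxᵢ² = 11; σ²/τ² = 2.
β̂_MAP = 33 / (11 + 2) = 33/13 ≈ 2.538.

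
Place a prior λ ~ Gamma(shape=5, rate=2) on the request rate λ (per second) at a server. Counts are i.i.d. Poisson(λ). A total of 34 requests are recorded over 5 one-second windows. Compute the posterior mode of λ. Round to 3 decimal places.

Σxᵢ = 34, n = 5.
Posterior ∝ λ^4e^(−2λ) · λ^34e^(−5λ) = λ^38e^(−7λ), i.e. Gamma(shape=39, rate=7).
The mode of a Gamma(a, b) with a ≥ 1 (shape–rate) is (a−1)/b = 38/7 ≈ 5.429.

λ̂_MAP = 5.429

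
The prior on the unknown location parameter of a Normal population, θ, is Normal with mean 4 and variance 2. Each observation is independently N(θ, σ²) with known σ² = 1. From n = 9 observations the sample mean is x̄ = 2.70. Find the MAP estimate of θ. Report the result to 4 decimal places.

n = 9, x̄ = 2.70.
For a Normal prior and Normal likelihood with known variance, the posterior is Normal; its mode equals its mean, the precision-weighted average.
Prior precision 1/σ₀² = 1/2 = 0.5; data precision n/σ² = 9/1 = 9.
θ̂ = (0.5·4 + 9·2.7) / (0.5 + 9) = 26.3/9.5 = 263/95 ≈ 2.7684.

θ̂_MAP = 2.7684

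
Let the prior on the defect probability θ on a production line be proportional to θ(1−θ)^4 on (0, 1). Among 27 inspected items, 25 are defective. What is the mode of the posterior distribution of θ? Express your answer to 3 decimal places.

θ̂_MAP = 0.813

The prior density ∝ θ(1−θ)^4 is the kernel of Beta(2, 5).
Data: 25 successes in 27 trials. The binomial likelihood contributes θ^25(1−θ)^2, so the posterior is Beta(2+25, 5+2) = Beta(27, 7).
For Beta(a, b) with a, b > 1 the mode is (a−1)/(a+b−2) = 26/32 ≈ 0.813.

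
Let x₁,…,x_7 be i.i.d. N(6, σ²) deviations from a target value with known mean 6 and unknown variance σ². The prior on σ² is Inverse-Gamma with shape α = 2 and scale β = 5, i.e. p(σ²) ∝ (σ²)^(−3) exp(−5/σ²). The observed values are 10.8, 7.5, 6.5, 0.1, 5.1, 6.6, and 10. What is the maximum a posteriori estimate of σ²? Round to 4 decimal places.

σ̂²_MAP = 6.7323

Sum of squared deviations about the known mean: SS = (10.8−6)² + (7.5−6)² + (6.5−6)² + (0.1−6)² + (5.1−6)² + (6.6−6)² + (10−6)² = 77.52.
The Normal likelihood contributes (σ²)^(−n/2) exp(−SS/(2σ²)), so the posterior is Inverse-Gamma(α + n/2, β + SS/2) = Inverse-Gamma(5.5, 43.76).
The mode of Inverse-Gamma(a, b) is b/(a+1) = 43.76/6.5 ≈ 6.7323.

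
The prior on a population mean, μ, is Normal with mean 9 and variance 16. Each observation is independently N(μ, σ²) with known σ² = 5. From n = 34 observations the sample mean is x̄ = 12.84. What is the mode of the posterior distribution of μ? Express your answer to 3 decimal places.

n = 34, x̄ = 12.84.
For a Normal prior and Normal likelihood with known variance, the posterior is Normal; its mode equals its mean, the precision-weighted average.
Prior precision 1/σ₀² = 1/16 = 0.0625; data precision n/σ² = 34/5 = 6.8.
μ̂ = (0.0625·9 + 6.8·12.84) / (0.0625 + 6.8) = 87.8745/6.8625 = 58583/4575 ≈ 12.805.

μ̂_MAP = 12.805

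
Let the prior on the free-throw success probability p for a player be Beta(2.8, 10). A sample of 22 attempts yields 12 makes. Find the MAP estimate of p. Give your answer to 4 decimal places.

Prior: Beta(2.8, 10).
Data: 12 successes in 22 trials. The binomial likelihood contributes p^12(1−p)^10, so the posterior is Beta(2.8+12, 10+10) = Beta(14.8, 20).
For Beta(a, b) with a, b > 1 the mode is (a−1)/(a+b−2) = 13.8/32.8 ≈ 0.4207.

p̂_MAP = 0.4207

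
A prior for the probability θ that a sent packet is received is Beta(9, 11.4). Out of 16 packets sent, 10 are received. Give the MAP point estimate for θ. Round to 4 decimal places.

θ̂_MAP = 0.5233

Prior: Beta(9, 11.4).
Data: 10 successes in 16 trials. The binomial likelihood contributes θ^10(1−θ)^6, so the posterior is Beta(9+10, 11.4+6) = Beta(19, 17.4).
For Beta(a, b) with a, b > 1 the mode is (a−1)/(a+b−2) = 18/34.4 ≈ 0.5233.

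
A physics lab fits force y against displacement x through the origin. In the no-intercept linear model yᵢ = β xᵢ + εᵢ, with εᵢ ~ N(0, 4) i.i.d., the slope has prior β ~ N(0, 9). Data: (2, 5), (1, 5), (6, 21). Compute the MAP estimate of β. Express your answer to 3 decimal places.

β̂_MAP = 3.402

log p(β | y) = −Σ(yᵢ − βxᵢ)²/(2·4) − β²/(2·9) + const.
Setting the derivative to zero: Σxᵢ(yᵢ − βxᵢ)/4 − β/9 = 0, so β = Σxᵢyᵢ / (Σxᵢ² + σ²/τ²).
Σxᵢyᵢ = 2·5 + 1·5 + 6·21 = 141; Σxᵢ² = 41; σ²/τ² = 4/9.
β̂_MAP = 141 / (41 + 4/9) = 141/(373/9) = 1269/373 ≈ 3.402.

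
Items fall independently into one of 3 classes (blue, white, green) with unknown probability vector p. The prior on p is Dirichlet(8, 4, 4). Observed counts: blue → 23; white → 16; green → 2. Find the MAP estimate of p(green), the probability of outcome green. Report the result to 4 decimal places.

The posterior is Dirichlet(αᵢ + nᵢ) = Dirichlet(31, 20, 6).
For a Dirichlet(a₁,…,a_K) with all aᵢ > 1, the mode has j-th component (aⱼ − 1)/(Σaᵢ − K).
Here Σaᵢ = 57 and K = 3, so p(green) = (6 − 1)/(57 − 3) = 5/54 ≈ 0.0926.

MAP estimate of p(green) = 0.0926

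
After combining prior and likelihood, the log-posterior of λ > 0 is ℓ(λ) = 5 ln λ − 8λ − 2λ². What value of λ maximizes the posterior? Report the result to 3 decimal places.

λ̂_MAP = 0.500

ℓ'(λ) = 5/λ − 8 − 4λ. Setting this to zero and multiplying by λ: 4λ² + 8λ − 5 = 0.
λ = (−8 + √(8² + 4·4·5)) / (2·4) = (−8 + √144) / 8 = (−8 + 12)/8 = 1/2.
ℓ''(λ) = −5/λ² − 4 < 0, confirming a maximum.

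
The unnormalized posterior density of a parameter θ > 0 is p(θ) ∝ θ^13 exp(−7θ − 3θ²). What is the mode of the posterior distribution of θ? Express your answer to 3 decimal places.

θ̂_MAP = 1.000

ℓ'(θ) = 13/θ − 7 − 6θ. Setting this to zero and multiplying by θ: 6θ² + 7θ − 13 = 0.
θ = (−7 + √(7² + 4·6·13)) / (2·6) = (−7 + √361) / 12 = (−7 + 19)/12 = 1.
ℓ''(θ) = −13/θ² − 6 < 0, confirming a maximum.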